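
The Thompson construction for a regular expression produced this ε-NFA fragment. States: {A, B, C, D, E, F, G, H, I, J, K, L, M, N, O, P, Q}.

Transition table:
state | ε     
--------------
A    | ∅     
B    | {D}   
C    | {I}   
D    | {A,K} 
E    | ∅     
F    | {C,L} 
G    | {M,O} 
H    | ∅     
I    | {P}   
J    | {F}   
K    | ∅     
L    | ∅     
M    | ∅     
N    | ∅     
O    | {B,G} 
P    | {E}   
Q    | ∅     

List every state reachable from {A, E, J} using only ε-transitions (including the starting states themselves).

Start with {A, E, J}.
From J via ε: add F.
From F via ε: add C, L.
From C via ε: add I.
From I via ε: add P.
No new states can be added; the closed set is {A, C, E, F, I, J, L, P}.

{A, C, E, F, I, J, L, P}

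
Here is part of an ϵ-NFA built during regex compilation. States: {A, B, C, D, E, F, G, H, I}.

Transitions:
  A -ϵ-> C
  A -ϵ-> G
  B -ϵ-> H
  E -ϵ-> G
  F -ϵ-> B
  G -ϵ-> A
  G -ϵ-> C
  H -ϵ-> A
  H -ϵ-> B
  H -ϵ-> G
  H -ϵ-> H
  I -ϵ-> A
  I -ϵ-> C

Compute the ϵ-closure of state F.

{A, B, C, F, G, H}

Start with {F}.
From F via ϵ: add B.
From B via ϵ: add H.
From H via ϵ: add A, G.
From A via ϵ: add C.
No new states can be added; the closed set is {A, B, C, F, G, H}.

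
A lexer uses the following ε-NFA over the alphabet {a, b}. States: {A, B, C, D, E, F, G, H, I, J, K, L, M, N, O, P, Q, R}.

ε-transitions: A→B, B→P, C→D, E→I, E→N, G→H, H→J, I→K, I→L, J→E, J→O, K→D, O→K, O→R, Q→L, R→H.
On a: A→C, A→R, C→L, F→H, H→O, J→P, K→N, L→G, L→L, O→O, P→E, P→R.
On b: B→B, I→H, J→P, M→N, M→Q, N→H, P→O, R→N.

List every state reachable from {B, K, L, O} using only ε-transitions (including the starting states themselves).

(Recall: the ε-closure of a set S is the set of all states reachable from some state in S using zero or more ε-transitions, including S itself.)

Start with {B, K, L, O}.
From B via ε: add P.
From K via ε: add D.
From O via ε: add R.
From R via ε: add H.
From H via ε: add J.
From J via ε: add E.
From E via ε: add I, N.
No new states can be added; the closed set is {B, D, E, H, I, J, K, L, N, O, P, R}.

{B, D, E, H, I, J, K, L, N, O, P, R}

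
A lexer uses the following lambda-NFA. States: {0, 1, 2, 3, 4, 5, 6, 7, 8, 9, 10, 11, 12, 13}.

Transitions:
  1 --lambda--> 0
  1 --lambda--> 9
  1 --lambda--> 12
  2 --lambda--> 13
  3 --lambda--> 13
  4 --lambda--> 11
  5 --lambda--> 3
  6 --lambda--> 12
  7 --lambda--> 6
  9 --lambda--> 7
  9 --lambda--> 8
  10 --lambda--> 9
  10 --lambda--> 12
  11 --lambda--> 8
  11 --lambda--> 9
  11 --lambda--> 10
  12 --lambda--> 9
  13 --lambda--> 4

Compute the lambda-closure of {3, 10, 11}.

Start with {3, 10, 11}.
From 3 via lambda: add 13.
From 10 via lambda: add 9, 12.
From 11 via lambda: add 8.
From 9 via lambda: add 7.
From 13 via lambda: add 4.
From 7 via lambda: add 6.
No new states can be added; the closed set is {3, 4, 6, 7, 8, 9, 10, 11, 12, 13}.

{3, 4, 6, 7, 8, 9, 10, 11, 12, 13}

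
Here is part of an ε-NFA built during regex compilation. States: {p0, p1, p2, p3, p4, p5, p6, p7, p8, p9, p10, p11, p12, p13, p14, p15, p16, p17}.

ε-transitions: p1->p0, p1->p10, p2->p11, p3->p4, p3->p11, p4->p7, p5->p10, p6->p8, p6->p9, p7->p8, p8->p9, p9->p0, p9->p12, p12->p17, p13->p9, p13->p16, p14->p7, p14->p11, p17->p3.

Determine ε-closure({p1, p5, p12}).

Start with {p1, p5, p12}.
From p1 via ε: add p0, p10.
From p12 via ε: add p17.
From p17 via ε: add p3.
From p3 via ε: add p4, p11.
From p4 via ε: add p7.
From p7 via ε: add p8.
From p8 via ε: add p9.
No new states can be added; the closed set is {p0, p1, p3, p4, p5, p7, p8, p9, p10, p11, p12, p17}.

{p0, p1, p3, p4, p5, p7, p8, p9, p10, p11, p12, p17}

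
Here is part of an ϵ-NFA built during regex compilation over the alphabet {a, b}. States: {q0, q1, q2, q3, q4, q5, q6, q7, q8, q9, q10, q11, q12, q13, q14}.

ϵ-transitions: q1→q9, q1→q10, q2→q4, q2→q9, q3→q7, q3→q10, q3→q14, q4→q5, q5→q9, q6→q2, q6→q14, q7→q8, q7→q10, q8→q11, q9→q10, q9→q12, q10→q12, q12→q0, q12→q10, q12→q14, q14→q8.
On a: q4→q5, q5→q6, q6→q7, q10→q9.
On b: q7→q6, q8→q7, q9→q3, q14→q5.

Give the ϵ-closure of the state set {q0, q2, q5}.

Start with {q0, q2, q5}.
From q2 via ϵ: add q4, q9.
From q9 via ϵ: add q10, q12.
From q12 via ϵ: add q14.
From q14 via ϵ: add q8.
From q8 via ϵ: add q11.
No new states can be added; the closed set is {q0, q2, q4, q5, q8, q9, q10, q11, q12, q14}.

{q0, q2, q4, q5, q8, q9, q10, q11, q12, q14}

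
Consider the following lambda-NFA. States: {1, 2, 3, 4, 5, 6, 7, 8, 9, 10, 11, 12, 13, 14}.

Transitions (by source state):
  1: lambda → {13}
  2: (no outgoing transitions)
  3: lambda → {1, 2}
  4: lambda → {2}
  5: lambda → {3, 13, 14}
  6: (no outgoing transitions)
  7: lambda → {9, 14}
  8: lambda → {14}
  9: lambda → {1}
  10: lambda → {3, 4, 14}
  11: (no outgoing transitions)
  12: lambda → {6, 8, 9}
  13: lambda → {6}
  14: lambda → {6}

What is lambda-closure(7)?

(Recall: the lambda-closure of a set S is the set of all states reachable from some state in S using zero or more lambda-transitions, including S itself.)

Start with {7}.
From 7 via lambda: add 9, 14.
From 9 via lambda: add 1.
From 14 via lambda: add 6.
From 1 via lambda: add 13.
No new states can be added; the closed set is {1, 6, 7, 9, 13, 14}.

{1, 6, 7, 9, 13, 14}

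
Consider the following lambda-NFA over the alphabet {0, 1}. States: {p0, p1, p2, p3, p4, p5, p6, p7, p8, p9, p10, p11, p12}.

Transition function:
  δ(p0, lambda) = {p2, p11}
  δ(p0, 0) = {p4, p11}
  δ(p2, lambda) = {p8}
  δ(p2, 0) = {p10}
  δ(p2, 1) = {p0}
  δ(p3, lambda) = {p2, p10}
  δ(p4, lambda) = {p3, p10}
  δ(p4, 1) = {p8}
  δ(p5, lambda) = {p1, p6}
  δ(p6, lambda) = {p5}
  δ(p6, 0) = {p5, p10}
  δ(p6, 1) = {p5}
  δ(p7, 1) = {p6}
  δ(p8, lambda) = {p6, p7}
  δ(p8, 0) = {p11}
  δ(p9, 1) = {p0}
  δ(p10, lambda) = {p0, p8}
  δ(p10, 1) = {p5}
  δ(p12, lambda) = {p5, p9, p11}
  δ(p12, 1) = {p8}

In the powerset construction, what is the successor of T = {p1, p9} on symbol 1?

p9 on 1 → {p0}.
No 1-transition from p1.
Union after reading 1: {p0}.
Now take the lambda-closure:
From p0 via lambda: add p2, p11.
From p2 via lambda: add p8.
From p8 via lambda: add p6, p7.
From p6 via lambda: add p5.
From p5 via lambda: add p1.
No new states can be added; the closed set is {p0, p1, p2, p5, p6, p7, p8, p11}.

{p0, p1, p2, p5, p6, p7, p8, p11}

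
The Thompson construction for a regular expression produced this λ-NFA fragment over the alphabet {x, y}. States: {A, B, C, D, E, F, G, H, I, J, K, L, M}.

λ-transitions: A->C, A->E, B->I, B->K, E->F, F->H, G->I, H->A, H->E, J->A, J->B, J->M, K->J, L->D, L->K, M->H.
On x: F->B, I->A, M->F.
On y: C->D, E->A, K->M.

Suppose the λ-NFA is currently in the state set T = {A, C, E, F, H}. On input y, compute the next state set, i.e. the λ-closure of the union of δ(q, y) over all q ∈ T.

{A, C, D, E, F, H}

C on y → {D}.
E on y → {A}.
No y-transition from A, F, H.
Union after reading y: {A, D}.
Now take the λ-closure:
From A via λ: add C, E.
From E via λ: add F.
From F via λ: add H.
No new states can be added; the closed set is {A, C, D, E, F, H}.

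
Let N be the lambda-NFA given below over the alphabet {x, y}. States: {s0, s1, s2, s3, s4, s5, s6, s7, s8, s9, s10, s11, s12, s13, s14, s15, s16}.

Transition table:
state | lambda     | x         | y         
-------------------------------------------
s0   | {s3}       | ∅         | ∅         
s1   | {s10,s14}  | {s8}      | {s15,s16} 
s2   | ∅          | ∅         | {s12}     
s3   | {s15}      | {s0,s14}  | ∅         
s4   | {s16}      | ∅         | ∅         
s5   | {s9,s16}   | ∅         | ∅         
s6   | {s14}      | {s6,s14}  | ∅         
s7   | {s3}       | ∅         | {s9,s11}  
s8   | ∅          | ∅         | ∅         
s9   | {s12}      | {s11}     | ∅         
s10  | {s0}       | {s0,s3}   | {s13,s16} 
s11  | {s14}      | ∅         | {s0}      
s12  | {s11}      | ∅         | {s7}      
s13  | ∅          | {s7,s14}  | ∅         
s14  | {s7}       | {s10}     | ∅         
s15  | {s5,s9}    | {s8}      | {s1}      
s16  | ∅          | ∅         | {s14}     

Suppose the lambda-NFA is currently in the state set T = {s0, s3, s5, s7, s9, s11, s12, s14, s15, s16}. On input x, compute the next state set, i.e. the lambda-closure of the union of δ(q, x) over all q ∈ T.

s3 on x → {s0, s14}.
s9 on x → {s11}.
s14 on x → {s10}.
s15 on x → {s8}.
No x-transition from s0, s5, s7, s11, s12, s16.
Union after reading x: {s0, s8, s10, s11, s14}.
Now take the lambda-closure:
From s0 via lambda: add s3.
From s14 via lambda: add s7.
From s3 via lambda: add s15.
From s15 via lambda: add s5, s9.
From s5 via lambda: add s16.
From s9 via lambda: add s12.
No new states can be added; the closed set is {s0, s3, s5, s7, s8, s9, s10, s11, s12, s14, s15, s16}.

{s0, s3, s5, s7, s8, s9, s10, s11, s12, s14, s15, s16}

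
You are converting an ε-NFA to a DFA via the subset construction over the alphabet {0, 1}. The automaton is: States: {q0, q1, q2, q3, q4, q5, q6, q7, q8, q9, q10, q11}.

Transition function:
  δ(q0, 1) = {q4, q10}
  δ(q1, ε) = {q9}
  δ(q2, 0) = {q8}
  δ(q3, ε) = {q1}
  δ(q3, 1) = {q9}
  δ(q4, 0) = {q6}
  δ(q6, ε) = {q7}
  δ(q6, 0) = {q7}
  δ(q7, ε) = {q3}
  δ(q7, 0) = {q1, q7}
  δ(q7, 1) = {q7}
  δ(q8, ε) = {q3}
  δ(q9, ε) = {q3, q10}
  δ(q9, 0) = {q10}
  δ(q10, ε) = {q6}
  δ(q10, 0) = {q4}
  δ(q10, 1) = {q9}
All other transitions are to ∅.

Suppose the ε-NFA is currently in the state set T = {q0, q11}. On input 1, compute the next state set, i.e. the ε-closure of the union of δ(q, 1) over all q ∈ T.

q0 on 1 → {q4, q10}.
No 1-transition from q11.
Union after reading 1: {q4, q10}.
Now take the ε-closure:
From q10 via ε: add q6.
From q6 via ε: add q7.
From q7 via ε: add q3.
From q3 via ε: add q1.
From q1 via ε: add q9.
No new states can be added; the closed set is {q1, q3, q4, q6, q7, q9, q10}.

{q1, q3, q4, q6, q7, q9, q10}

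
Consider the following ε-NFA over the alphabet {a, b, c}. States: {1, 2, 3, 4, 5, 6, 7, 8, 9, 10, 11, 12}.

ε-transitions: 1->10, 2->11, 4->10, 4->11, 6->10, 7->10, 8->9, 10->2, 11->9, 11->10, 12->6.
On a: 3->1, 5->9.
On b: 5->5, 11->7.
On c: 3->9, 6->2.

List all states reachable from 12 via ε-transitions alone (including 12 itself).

{2, 6, 9, 10, 11, 12}

Start with {12}.
From 12 via ε: add 6.
From 6 via ε: add 10.
From 10 via ε: add 2.
From 2 via ε: add 11.
From 11 via ε: add 9.
No new states can be added; the closed set is {2, 6, 9, 10, 11, 12}.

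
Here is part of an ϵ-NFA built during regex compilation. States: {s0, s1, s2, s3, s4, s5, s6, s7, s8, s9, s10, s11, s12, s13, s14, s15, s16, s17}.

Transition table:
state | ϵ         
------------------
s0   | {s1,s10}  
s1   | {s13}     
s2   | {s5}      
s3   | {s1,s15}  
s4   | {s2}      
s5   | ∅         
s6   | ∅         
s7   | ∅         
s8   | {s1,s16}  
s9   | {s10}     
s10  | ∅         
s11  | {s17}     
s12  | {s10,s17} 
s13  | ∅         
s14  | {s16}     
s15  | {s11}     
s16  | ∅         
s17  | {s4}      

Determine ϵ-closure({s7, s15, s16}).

{s2, s4, s5, s7, s11, s15, s16, s17}

Start with {s7, s15, s16}.
From s15 via ϵ: add s11.
From s11 via ϵ: add s17.
From s17 via ϵ: add s4.
From s4 via ϵ: add s2.
From s2 via ϵ: add s5.
No new states can be added; the closed set is {s2, s4, s5, s7, s11, s15, s16, s17}.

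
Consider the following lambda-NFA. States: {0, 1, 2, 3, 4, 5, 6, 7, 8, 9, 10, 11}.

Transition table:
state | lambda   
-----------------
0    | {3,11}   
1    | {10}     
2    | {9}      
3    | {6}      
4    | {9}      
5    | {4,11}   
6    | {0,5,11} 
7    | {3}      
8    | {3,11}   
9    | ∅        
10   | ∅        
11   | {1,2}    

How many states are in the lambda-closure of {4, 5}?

7

Start with {4, 5}.
From 4 via lambda: add 9.
From 5 via lambda: add 11.
From 11 via lambda: add 1, 2.
From 1 via lambda: add 10.
lambda-closure = {1, 2, 4, 5, 9, 10, 11}, which has 7 states.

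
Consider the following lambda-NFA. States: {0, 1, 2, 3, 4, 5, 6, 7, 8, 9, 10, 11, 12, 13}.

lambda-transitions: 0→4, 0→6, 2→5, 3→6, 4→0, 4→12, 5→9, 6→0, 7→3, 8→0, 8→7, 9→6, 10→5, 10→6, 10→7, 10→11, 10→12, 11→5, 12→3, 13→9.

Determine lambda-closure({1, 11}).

{0, 1, 3, 4, 5, 6, 9, 11, 12}

Start with {1, 11}.
From 11 via lambda: add 5.
From 5 via lambda: add 9.
From 9 via lambda: add 6.
From 6 via lambda: add 0.
From 0 via lambda: add 4.
From 4 via lambda: add 12.
From 12 via lambda: add 3.
No new states can be added; the closed set is {0, 1, 3, 4, 5, 6, 9, 11, 12}.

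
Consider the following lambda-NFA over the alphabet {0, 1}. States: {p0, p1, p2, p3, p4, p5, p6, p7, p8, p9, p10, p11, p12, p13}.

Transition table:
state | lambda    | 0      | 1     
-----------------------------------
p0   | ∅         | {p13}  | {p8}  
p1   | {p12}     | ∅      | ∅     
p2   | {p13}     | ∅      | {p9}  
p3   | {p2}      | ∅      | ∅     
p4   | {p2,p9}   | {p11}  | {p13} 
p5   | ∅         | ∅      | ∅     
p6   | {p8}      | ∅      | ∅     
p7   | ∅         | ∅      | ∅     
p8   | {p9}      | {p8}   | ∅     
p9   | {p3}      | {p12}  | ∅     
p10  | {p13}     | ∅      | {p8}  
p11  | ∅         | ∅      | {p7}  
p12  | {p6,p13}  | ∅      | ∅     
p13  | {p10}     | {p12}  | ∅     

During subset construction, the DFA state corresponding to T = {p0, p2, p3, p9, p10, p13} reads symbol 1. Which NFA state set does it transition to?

{p2, p3, p8, p9, p10, p13}

p0 on 1 → {p8}.
p2 on 1 → {p9}.
p10 on 1 → {p8}.
No 1-transition from p3, p9, p13.
Union after reading 1: {p8, p9}.
Now take the lambda-closure:
From p9 via lambda: add p3.
From p3 via lambda: add p2.
From p2 via lambda: add p13.
From p13 via lambda: add p10.
No new states can be added; the closed set is {p2, p3, p8, p9, p10, p13}.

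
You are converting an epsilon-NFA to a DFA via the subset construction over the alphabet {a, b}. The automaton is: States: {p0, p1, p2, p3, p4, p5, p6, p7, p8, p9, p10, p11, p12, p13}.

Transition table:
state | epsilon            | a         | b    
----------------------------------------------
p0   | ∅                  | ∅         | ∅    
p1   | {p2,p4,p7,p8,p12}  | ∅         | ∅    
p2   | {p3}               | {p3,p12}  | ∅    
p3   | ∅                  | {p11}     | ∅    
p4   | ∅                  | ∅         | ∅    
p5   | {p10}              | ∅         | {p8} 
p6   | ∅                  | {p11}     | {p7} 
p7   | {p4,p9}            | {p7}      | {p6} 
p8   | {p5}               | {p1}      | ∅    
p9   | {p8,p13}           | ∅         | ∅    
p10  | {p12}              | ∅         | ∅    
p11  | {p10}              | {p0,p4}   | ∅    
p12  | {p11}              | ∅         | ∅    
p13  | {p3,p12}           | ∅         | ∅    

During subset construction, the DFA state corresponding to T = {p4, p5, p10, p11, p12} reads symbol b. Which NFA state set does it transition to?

p5 on b → {p8}.
No b-transition from p4, p10, p11, p12.
Union after reading b: {p8}.
Now take the epsilon-closure:
From p8 via epsilon: add p5.
From p5 via epsilon: add p10.
From p10 via epsilon: add p12.
From p12 via epsilon: add p11.
No new states can be added; the closed set is {p5, p8, p10, p11, p12}.

{p5, p8, p10, p11, p12}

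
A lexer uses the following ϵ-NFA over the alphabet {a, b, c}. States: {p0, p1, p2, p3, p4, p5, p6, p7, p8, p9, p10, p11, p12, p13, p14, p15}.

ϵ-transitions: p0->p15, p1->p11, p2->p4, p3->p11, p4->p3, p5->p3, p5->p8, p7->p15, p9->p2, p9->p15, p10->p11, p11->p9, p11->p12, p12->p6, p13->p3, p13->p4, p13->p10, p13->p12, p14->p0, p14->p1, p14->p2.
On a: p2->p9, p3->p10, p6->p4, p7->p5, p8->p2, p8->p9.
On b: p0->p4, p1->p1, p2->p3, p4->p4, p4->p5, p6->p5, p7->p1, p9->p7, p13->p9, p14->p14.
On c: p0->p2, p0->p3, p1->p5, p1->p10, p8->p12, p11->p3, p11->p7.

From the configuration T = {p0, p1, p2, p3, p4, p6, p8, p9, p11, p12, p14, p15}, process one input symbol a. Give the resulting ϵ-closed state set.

p2 on a → {p9}.
p3 on a → {p10}.
p6 on a → {p4}.
p8 on a → {p2, p9}.
No a-transition from p0, p1, p4, p9, p11, p12, p14, p15.
Union after reading a: {p2, p4, p9, p10}.
Now take the ϵ-closure:
From p4 via ϵ: add p3.
From p9 via ϵ: add p15.
From p10 via ϵ: add p11.
From p11 via ϵ: add p12.
From p12 via ϵ: add p6.
No new states can be added; the closed set is {p2, p3, p4, p6, p9, p10, p11, p12, p15}.

{p2, p3, p4, p6, p9, p10, p11, p12, p15}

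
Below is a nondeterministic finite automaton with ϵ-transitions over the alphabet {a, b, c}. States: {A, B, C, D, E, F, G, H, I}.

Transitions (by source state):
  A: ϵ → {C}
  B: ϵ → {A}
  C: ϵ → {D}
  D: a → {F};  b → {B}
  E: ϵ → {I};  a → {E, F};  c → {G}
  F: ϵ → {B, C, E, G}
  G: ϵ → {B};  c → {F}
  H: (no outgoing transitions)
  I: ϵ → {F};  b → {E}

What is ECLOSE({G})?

{A, B, C, D, G}

Start with {G}.
From G via ϵ: add B.
From B via ϵ: add A.
From A via ϵ: add C.
From C via ϵ: add D.
No new states can be added; the closed set is {A, B, C, D, G}.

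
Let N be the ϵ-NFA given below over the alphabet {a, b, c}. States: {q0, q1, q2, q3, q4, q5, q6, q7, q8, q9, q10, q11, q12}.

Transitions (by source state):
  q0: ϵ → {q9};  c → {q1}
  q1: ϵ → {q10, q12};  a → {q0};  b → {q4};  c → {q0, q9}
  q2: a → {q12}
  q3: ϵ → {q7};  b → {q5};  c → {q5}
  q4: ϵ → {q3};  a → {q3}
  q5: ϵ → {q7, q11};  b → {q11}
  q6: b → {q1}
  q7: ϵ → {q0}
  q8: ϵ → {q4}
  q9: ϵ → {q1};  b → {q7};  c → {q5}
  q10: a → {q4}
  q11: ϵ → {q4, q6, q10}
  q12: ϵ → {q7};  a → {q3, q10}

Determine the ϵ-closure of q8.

Start with {q8}.
From q8 via ϵ: add q4.
From q4 via ϵ: add q3.
From q3 via ϵ: add q7.
From q7 via ϵ: add q0.
From q0 via ϵ: add q9.
From q9 via ϵ: add q1.
From q1 via ϵ: add q10, q12.
No new states can be added; the closed set is {q0, q1, q3, q4, q7, q8, q9, q10, q12}.

{q0, q1, q3, q4, q7, q8, q9, q10, q12}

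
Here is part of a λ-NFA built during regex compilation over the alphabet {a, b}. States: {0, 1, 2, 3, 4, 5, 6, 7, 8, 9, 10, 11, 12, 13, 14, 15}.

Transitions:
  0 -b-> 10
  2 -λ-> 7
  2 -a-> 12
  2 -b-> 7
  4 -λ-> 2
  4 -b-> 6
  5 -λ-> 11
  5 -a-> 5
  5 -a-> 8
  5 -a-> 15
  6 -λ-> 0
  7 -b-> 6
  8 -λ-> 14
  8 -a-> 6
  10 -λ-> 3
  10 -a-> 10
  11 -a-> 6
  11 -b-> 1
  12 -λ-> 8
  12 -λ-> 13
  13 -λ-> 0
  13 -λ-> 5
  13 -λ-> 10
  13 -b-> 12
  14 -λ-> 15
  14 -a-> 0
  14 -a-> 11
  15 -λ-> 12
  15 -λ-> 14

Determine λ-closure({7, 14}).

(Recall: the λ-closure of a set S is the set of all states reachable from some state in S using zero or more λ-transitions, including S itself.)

Start with {7, 14}.
From 14 via λ: add 15.
From 15 via λ: add 12.
From 12 via λ: add 8, 13.
From 13 via λ: add 0, 5, 10.
From 5 via λ: add 11.
From 10 via λ: add 3.
No new states can be added; the closed set is {0, 3, 5, 7, 8, 10, 11, 12, 13, 14, 15}.

{0, 3, 5, 7, 8, 10, 11, 12, 13, 14, 15}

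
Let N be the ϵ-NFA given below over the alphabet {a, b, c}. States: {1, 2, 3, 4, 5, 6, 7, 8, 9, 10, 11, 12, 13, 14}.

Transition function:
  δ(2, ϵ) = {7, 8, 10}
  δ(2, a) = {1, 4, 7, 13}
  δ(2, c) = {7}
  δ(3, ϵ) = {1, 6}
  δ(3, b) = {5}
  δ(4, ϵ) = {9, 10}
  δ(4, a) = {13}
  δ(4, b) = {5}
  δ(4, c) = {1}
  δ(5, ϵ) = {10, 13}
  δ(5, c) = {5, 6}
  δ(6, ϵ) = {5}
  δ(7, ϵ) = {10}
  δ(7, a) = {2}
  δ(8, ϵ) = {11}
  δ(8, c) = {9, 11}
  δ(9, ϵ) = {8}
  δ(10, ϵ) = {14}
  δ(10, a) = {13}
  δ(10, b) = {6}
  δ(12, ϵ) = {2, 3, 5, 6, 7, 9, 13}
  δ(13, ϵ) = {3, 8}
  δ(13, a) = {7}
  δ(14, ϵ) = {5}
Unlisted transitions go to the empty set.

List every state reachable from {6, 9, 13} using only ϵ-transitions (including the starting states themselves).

{1, 3, 5, 6, 8, 9, 10, 11, 13, 14}

Start with {6, 9, 13}.
From 6 via ϵ: add 5.
From 9 via ϵ: add 8.
From 13 via ϵ: add 3.
From 3 via ϵ: add 1.
From 5 via ϵ: add 10.
From 8 via ϵ: add 11.
From 10 via ϵ: add 14.
No new states can be added; the closed set is {1, 3, 5, 6, 8, 9, 10, 11, 13, 14}.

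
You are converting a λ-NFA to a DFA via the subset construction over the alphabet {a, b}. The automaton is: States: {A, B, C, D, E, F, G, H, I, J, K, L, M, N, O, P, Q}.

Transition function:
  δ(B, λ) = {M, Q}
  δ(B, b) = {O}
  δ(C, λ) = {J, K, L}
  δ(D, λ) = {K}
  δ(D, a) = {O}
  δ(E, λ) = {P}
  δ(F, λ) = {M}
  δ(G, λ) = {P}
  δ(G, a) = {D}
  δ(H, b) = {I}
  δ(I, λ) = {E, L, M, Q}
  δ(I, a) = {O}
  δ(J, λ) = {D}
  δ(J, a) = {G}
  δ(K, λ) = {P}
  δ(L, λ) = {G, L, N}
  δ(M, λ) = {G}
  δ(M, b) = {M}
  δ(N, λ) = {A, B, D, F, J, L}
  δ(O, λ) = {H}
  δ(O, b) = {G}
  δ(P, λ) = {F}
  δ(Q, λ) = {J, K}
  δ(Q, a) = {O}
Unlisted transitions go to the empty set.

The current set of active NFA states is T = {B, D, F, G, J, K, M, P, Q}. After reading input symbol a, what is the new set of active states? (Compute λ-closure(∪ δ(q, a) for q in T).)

D on a → {O}.
G on a → {D}.
J on a → {G}.
Q on a → {O}.
No a-transition from B, F, K, M, P.
Union after reading a: {D, G, O}.
Now take the λ-closure:
From D via λ: add K.
From G via λ: add P.
From O via λ: add H.
From P via λ: add F.
From F via λ: add M.
No new states can be added; the closed set is {D, F, G, H, K, M, O, P}.

{D, F, G, H, K, M, O, P}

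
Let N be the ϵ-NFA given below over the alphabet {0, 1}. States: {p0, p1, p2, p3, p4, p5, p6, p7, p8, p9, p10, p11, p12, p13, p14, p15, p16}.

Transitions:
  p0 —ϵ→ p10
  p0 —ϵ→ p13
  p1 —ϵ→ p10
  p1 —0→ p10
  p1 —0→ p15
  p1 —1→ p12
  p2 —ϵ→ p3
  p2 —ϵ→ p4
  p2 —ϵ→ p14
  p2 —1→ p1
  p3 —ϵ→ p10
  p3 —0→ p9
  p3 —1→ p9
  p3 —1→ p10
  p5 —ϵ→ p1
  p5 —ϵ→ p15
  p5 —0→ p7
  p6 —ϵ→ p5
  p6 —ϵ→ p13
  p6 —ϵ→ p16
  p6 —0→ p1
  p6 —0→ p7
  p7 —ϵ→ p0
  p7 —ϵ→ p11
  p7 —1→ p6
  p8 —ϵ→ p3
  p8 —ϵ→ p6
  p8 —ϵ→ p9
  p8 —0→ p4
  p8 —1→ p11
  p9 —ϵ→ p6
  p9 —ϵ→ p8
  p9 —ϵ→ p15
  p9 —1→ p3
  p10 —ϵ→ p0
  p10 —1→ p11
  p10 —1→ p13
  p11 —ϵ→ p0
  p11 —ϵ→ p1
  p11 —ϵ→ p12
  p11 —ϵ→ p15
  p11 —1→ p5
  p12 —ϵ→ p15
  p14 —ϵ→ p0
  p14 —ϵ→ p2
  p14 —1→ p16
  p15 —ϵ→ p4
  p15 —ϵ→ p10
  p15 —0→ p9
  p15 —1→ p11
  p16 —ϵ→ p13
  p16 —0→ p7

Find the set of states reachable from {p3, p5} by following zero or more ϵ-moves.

{p0, p1, p3, p4, p5, p10, p13, p15}

Start with {p3, p5}.
From p3 via ϵ: add p10.
From p5 via ϵ: add p1, p15.
From p10 via ϵ: add p0.
From p15 via ϵ: add p4.
From p0 via ϵ: add p13.
No new states can be added; the closed set is {p0, p1, p3, p4, p5, p10, p13, p15}.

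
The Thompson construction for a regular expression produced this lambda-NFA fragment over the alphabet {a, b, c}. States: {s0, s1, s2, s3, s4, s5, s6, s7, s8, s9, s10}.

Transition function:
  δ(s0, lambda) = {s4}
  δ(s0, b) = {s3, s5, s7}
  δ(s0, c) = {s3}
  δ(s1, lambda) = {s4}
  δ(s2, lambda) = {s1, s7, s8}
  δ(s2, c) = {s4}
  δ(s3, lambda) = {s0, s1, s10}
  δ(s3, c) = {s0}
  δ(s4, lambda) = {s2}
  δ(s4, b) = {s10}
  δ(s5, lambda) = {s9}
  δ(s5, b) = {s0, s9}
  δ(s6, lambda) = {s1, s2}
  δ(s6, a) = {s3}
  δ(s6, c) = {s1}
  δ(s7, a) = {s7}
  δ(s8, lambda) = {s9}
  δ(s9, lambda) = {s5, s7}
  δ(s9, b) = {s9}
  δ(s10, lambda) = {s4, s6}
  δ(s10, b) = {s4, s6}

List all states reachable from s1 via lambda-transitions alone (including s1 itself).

{s1, s2, s4, s5, s7, s8, s9}

Start with {s1}.
From s1 via lambda: add s4.
From s4 via lambda: add s2.
From s2 via lambda: add s7, s8.
From s8 via lambda: add s9.
From s9 via lambda: add s5.
No new states can be added; the closed set is {s1, s2, s4, s5, s7, s8, s9}.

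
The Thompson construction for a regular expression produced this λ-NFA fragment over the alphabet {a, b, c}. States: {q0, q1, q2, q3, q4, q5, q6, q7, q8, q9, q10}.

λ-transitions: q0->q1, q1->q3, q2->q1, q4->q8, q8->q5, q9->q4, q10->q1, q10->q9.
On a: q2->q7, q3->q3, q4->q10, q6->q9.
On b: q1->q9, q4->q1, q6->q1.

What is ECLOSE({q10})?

Start with {q10}.
From q10 via λ: add q1, q9.
From q1 via λ: add q3.
From q9 via λ: add q4.
From q4 via λ: add q8.
From q8 via λ: add q5.
No new states can be added; the closed set is {q1, q3, q4, q5, q8, q9, q10}.

{q1, q3, q4, q5, q8, q9, q10}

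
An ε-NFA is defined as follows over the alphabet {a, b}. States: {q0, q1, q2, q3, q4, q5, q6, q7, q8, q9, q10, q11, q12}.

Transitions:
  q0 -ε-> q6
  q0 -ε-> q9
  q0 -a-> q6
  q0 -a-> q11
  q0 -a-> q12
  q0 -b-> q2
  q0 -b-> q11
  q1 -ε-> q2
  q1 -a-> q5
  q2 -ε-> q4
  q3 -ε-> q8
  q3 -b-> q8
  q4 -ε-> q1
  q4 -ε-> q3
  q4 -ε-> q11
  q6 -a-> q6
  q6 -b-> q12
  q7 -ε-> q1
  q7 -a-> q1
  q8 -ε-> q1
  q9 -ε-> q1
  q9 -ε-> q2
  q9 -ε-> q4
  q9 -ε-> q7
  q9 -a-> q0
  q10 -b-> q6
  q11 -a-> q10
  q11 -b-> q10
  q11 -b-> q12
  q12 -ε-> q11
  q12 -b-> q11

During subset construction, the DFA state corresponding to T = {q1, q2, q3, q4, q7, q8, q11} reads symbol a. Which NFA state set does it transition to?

q1 on a → {q5}.
q7 on a → {q1}.
q11 on a → {q10}.
No a-transition from q2, q3, q4, q8.
Union after reading a: {q1, q5, q10}.
Now take the ε-closure:
From q1 via ε: add q2.
From q2 via ε: add q4.
From q4 via ε: add q3, q11.
From q3 via ε: add q8.
No new states can be added; the closed set is {q1, q2, q3, q4, q5, q8, q10, q11}.

{q1, q2, q3, q4, q5, q8, q10, q11}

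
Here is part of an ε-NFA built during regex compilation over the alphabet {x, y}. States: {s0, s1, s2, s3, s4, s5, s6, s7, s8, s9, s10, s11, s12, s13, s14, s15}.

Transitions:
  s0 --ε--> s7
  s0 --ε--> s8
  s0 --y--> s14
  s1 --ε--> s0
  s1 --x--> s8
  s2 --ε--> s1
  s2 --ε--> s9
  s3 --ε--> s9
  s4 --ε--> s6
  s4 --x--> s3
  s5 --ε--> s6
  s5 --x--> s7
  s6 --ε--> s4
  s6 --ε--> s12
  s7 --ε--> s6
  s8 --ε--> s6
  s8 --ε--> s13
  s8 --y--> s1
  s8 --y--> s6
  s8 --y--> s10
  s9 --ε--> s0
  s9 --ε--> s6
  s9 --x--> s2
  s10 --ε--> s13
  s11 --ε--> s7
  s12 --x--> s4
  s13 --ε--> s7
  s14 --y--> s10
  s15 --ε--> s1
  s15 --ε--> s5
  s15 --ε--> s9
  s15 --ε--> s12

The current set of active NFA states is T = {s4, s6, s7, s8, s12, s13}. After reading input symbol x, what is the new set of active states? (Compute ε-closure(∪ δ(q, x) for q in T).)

{s0, s3, s4, s6, s7, s8, s9, s12, s13}

s4 on x → {s3}.
s12 on x → {s4}.
No x-transition from s6, s7, s8, s13.
Union after reading x: {s3, s4}.
Now take the ε-closure:
From s3 via ε: add s9.
From s4 via ε: add s6.
From s6 via ε: add s12.
From s9 via ε: add s0.
From s0 via ε: add s7, s8.
From s8 via ε: add s13.
No new states can be added; the closed set is {s0, s3, s4, s6, s7, s8, s9, s12, s13}.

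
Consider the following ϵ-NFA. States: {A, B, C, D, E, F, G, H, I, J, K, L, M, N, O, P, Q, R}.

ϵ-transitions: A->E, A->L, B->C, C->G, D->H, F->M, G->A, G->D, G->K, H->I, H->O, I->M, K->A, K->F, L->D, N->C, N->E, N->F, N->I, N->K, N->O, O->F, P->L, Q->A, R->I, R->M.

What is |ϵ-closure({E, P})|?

Start with {E, P}.
From P via ϵ: add L.
From L via ϵ: add D.
From D via ϵ: add H.
From H via ϵ: add I, O.
From I via ϵ: add M.
From O via ϵ: add F.
ϵ-closure = {D, E, F, H, I, L, M, O, P}, which has 9 states.

9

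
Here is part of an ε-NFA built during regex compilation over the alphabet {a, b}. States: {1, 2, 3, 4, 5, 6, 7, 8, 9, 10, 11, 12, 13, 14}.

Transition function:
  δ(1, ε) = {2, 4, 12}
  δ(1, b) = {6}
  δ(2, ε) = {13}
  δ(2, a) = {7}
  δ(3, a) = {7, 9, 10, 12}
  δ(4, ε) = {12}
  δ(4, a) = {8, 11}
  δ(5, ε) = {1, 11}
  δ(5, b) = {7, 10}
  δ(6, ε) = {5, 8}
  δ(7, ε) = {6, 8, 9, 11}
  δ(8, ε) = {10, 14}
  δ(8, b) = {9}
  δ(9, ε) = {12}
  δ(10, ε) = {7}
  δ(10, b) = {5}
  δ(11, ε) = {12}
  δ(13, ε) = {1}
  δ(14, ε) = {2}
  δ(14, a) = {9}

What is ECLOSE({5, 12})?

Start with {5, 12}.
From 5 via ε: add 1, 11.
From 1 via ε: add 2, 4.
From 2 via ε: add 13.
No new states can be added; the closed set is {1, 2, 4, 5, 11, 12, 13}.

{1, 2, 4, 5, 11, 12, 13}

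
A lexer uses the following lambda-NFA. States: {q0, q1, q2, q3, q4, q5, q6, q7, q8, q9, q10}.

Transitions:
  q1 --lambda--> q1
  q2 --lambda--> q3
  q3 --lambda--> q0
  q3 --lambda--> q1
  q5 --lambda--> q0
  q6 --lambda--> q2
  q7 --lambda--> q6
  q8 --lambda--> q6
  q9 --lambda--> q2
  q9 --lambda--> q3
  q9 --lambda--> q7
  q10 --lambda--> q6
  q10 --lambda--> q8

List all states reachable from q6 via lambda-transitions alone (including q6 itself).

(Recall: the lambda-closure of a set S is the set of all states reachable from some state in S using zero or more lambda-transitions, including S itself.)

{q0, q1, q2, q3, q6}

Start with {q6}.
From q6 via lambda: add q2.
From q2 via lambda: add q3.
From q3 via lambda: add q0, q1.
No new states can be added; the closed set is {q0, q1, q2, q3, q6}.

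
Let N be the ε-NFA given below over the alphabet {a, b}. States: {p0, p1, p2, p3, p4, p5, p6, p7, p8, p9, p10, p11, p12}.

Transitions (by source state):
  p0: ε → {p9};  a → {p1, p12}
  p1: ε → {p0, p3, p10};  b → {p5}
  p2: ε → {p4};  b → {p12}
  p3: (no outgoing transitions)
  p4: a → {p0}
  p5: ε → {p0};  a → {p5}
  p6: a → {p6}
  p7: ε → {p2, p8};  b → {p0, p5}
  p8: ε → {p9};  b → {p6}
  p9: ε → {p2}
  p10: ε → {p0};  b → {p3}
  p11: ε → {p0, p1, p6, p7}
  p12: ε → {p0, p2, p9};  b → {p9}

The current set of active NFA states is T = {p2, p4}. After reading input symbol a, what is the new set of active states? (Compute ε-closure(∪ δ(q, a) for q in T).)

p4 on a → {p0}.
No a-transition from p2.
Union after reading a: {p0}.
Now take the ε-closure:
From p0 via ε: add p9.
From p9 via ε: add p2.
From p2 via ε: add p4.
No new states can be added; the closed set is {p0, p2, p4, p9}.

{p0, p2, p4, p9}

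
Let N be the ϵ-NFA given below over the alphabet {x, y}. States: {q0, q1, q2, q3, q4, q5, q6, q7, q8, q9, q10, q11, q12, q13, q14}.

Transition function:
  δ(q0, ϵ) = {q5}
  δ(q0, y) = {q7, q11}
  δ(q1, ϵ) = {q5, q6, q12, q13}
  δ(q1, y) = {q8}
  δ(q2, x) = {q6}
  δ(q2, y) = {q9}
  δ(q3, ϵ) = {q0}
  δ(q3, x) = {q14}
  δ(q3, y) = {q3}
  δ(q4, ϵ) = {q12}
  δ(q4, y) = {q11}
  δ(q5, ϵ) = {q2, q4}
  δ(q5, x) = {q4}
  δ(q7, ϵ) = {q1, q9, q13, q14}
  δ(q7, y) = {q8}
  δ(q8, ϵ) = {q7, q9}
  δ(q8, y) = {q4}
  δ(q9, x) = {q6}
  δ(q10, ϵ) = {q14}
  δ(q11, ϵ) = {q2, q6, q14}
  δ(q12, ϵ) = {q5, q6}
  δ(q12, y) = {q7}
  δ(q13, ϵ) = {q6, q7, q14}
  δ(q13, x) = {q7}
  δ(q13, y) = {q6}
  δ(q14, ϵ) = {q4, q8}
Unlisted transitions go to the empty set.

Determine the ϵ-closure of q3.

{q0, q2, q3, q4, q5, q6, q12}

Start with {q3}.
From q3 via ϵ: add q0.
From q0 via ϵ: add q5.
From q5 via ϵ: add q2, q4.
From q4 via ϵ: add q12.
From q12 via ϵ: add q6.
No new states can be added; the closed set is {q0, q2, q3, q4, q5, q6, q12}.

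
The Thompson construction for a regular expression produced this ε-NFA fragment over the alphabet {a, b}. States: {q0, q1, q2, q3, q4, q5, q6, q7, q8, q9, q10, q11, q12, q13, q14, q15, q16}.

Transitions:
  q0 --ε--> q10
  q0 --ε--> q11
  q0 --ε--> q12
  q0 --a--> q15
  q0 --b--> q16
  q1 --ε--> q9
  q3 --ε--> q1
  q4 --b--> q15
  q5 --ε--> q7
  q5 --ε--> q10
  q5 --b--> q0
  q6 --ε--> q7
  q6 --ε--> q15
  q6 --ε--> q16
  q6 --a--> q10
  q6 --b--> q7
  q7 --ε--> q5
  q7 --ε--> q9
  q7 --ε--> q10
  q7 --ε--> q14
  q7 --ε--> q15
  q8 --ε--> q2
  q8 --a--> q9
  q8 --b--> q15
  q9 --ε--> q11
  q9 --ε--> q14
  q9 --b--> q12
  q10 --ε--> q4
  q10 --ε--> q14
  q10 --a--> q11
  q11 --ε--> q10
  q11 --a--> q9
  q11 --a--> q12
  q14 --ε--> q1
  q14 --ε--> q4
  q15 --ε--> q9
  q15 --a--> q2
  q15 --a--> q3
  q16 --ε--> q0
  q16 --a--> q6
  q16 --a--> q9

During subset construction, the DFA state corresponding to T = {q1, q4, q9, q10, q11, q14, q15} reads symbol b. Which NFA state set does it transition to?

q4 on b → {q15}.
q9 on b → {q12}.
No b-transition from q1, q10, q11, q14, q15.
Union after reading b: {q12, q15}.
Now take the ε-closure:
From q15 via ε: add q9.
From q9 via ε: add q11, q14.
From q11 via ε: add q10.
From q14 via ε: add q1, q4.
No new states can be added; the closed set is {q1, q4, q9, q10, q11, q12, q14, q15}.

{q1, q4, q9, q10, q11, q12, q14, q15}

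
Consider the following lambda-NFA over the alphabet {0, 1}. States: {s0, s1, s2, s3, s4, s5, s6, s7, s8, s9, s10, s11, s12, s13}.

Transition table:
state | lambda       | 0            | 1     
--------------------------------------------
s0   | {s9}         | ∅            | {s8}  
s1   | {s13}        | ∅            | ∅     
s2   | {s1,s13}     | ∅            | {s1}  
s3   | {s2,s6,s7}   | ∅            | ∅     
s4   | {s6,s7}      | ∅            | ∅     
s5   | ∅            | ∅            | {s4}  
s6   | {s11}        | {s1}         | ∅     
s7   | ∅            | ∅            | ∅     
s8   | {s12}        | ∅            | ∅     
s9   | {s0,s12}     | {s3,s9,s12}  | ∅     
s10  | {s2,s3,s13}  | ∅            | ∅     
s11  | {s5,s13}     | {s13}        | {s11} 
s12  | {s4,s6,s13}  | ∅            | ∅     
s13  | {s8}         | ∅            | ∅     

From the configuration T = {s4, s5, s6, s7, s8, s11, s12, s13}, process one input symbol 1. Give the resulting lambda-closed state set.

{s4, s5, s6, s7, s8, s11, s12, s13}

s5 on 1 → {s4}.
s11 on 1 → {s11}.
No 1-transition from s4, s6, s7, s8, s12, s13.
Union after reading 1: {s4, s11}.
Now take the lambda-closure:
From s4 via lambda: add s6, s7.
From s11 via lambda: add s5, s13.
From s13 via lambda: add s8.
From s8 via lambda: add s12.
No new states can be added; the closed set is {s4, s5, s6, s7, s8, s11, s12, s13}.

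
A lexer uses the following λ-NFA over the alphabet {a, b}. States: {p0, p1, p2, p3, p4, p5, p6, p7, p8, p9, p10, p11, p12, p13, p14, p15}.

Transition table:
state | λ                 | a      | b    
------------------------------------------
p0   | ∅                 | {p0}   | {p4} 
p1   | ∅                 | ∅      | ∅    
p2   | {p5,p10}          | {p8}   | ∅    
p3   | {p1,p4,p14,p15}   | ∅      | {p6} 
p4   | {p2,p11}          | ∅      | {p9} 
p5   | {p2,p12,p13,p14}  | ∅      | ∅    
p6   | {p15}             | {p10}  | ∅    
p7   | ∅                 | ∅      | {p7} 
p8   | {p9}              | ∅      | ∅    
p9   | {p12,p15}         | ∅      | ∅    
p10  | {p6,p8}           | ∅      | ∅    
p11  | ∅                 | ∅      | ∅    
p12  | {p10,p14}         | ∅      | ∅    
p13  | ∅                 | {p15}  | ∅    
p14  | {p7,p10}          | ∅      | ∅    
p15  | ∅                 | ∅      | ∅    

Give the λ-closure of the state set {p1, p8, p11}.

Start with {p1, p8, p11}.
From p8 via λ: add p9.
From p9 via λ: add p12, p15.
From p12 via λ: add p10, p14.
From p10 via λ: add p6.
From p14 via λ: add p7.
No new states can be added; the closed set is {p1, p6, p7, p8, p9, p10, p11, p12, p14, p15}.

{p1, p6, p7, p8, p9, p10, p11, p12, p14, p15}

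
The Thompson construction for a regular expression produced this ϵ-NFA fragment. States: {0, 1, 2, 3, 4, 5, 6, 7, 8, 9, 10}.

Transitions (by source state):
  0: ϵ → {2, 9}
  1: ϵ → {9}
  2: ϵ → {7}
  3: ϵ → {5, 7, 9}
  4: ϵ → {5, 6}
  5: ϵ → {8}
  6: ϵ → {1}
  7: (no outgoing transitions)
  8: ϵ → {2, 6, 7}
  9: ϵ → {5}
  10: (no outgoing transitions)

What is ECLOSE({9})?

Start with {9}.
From 9 via ϵ: add 5.
From 5 via ϵ: add 8.
From 8 via ϵ: add 2, 6, 7.
From 6 via ϵ: add 1.
No new states can be added; the closed set is {1, 2, 5, 6, 7, 8, 9}.

{1, 2, 5, 6, 7, 8, 9}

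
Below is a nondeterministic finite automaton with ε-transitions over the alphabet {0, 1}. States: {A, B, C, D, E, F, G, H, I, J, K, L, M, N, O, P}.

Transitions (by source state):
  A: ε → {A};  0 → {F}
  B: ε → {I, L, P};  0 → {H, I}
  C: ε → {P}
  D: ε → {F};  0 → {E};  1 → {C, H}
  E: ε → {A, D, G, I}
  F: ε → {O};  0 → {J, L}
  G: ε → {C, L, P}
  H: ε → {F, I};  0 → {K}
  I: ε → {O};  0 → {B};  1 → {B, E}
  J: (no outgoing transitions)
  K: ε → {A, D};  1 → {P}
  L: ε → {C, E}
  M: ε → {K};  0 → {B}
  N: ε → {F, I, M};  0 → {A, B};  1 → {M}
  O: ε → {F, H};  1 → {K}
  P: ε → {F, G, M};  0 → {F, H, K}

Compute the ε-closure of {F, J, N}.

{A, D, F, H, I, J, K, M, N, O}

Start with {F, J, N}.
From F via ε: add O.
From N via ε: add I, M.
From M via ε: add K.
From O via ε: add H.
From K via ε: add A, D.
No new states can be added; the closed set is {A, D, F, H, I, J, K, M, N, O}.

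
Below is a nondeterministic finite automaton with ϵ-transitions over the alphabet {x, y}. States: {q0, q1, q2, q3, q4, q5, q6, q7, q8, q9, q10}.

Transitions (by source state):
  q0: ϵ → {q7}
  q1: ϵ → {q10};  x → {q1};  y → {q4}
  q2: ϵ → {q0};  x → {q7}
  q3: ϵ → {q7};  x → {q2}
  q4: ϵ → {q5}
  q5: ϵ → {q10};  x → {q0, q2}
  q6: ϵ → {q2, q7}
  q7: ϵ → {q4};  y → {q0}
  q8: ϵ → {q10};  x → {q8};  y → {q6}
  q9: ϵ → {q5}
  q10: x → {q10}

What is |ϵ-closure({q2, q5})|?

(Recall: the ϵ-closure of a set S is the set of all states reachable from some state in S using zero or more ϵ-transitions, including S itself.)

Start with {q2, q5}.
From q2 via ϵ: add q0.
From q5 via ϵ: add q10.
From q0 via ϵ: add q7.
From q7 via ϵ: add q4.
ϵ-closure = {q0, q2, q4, q5, q7, q10}, which has 6 states.

6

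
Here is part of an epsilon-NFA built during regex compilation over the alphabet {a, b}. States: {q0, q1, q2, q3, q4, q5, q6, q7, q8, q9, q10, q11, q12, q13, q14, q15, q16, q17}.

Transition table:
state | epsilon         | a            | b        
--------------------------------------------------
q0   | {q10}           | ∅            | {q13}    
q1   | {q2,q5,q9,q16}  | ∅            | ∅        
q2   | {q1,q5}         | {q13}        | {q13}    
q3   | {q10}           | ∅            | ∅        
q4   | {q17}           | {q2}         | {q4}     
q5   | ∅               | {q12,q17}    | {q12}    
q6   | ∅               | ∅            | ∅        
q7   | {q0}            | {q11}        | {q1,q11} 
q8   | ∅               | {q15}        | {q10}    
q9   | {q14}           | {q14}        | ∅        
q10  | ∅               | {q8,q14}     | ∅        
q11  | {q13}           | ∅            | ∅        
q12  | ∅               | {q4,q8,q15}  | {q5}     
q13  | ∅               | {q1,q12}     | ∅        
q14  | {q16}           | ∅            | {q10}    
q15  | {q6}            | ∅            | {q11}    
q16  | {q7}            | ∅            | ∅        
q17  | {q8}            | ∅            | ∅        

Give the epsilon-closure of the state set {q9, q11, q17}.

{q0, q7, q8, q9, q10, q11, q13, q14, q16, q17}

Start with {q9, q11, q17}.
From q9 via epsilon: add q14.
From q11 via epsilon: add q13.
From q17 via epsilon: add q8.
From q14 via epsilon: add q16.
From q16 via epsilon: add q7.
From q7 via epsilon: add q0.
From q0 via epsilon: add q10.
No new states can be added; the closed set is {q0, q7, q8, q9, q10, q11, q13, q14, q16, q17}.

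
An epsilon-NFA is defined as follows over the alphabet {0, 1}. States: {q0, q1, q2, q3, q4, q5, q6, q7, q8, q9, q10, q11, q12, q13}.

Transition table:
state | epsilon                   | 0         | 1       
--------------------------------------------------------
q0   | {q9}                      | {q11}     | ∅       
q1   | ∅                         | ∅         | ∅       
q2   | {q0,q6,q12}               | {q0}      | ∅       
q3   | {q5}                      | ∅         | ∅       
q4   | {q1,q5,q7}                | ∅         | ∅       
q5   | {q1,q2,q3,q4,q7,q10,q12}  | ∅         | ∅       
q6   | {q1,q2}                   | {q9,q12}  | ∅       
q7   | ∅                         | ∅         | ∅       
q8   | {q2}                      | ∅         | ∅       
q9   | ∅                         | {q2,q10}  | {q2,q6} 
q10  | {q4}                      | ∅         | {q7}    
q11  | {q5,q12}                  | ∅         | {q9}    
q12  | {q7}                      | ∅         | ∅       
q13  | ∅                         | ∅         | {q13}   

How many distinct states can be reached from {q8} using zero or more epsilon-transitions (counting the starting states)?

Start with {q8}.
From q8 via epsilon: add q2.
From q2 via epsilon: add q0, q6, q12.
From q0 via epsilon: add q9.
From q6 via epsilon: add q1.
From q12 via epsilon: add q7.
epsilon-closure = {q0, q1, q2, q6, q7, q8, q9, q12}, which has 8 states.

8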